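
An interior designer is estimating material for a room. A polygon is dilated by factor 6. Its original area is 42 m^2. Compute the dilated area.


Linear scale factor k = 6
Original area = 42 m^2
Rule: under a linear scaling by k, areas scale by k^2.
k^2 = 6^2 = 36
New area = 42 * 36
New area = 1512
1512 m^2


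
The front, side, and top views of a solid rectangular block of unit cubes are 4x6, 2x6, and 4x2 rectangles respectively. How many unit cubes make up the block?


Orthographic views of a solid rectangular block:
Front view 4 x 6 -> length = 4, height = 6
Side view 2 x 6 -> width = 2, height = 6 (consistent)
Top view 4 x 2 -> confirms length = 4, width = 2
The block is 4 x 2 x 6.
Total unit cubes = 4 * 2 * 6 = 48
48 unit cubes


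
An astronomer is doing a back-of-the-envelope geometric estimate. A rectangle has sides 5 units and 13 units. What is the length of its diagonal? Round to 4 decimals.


Shape: rectangle (diagonal via Pythagoras)
Sides: 5 units and 13 units
Formula: d = sqrt(l^2 + w^2)
l^2 = 25, w^2 = 169
l^2 + w^2 = 194
d = sqrt(194)
d = 13.9284
13.9284 units


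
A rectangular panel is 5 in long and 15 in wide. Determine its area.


Shape: rectangle
Length l = 5 in, Width w = 15 in
Formula: A = l * w
A = 5 * 15
A = 75
75 in^2


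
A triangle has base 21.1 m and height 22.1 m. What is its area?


Shape: triangle
Base b = 21.1 m, Height h = 22.1 m
Formula: A = (1/2) * b * h
A = 0.5 * 21.1 * 22.1
A = 0.5 * 466.31
A = 233.155
233.155 m^2


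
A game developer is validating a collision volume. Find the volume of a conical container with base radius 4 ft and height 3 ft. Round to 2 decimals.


Shape: cone
Radius r = 4 ft, Height h = 3 ft
Formula: V = (1/3) * pi * r^2 * h
r^2 = 16
pi * r^2 * h = pi * 16 * 3 = 48 * pi
V = 48 * pi / 3
V = 50.27
50.27 ft^3


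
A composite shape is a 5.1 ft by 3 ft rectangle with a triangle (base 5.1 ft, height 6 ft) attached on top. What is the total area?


Composite shape: rectangle + triangle
Rectangle area = 5.1 * 3 = 15.3
Triangle area = 0.5 * 5.1 * 6 = 15.3
Total = 15.3 + 15.3
Total = 30.6
30.6 ft^2


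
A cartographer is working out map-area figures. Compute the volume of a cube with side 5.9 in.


Shape: cube
Side s = 5.9 in
Formula: V = s^3
V = 5.9 * 5.9 * 5.9
V = 34.81 * 5.9
V = 205.379
205.379 in^3


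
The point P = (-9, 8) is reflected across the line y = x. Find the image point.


Transformation: reflection
Original point: (-9, 8)
Rule for reflection over y = x: (x, y) -> (y, x)
Apply: (-9, 8) -> (8, -9)
(8, -9)


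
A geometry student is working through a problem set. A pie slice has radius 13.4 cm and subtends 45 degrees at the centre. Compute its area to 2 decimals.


Shape: circular sector
Radius r = 13.4 cm, Angle = 45 degrees
Formula: A = (angle/360) * pi * r^2
r^2 = 179.56
Fraction of circle = 45/360
A = (45/360) * pi * 179.56
A = 22.445 * pi
A = 70.51
70.51 cm^2


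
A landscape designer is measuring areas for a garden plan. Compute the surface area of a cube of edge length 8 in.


Shape: cube
Side s = 8 in
A cube has 6 square faces.
Formula: SA = 6 * s^2
s^2 = 64
SA = 6 * 64
SA = 384
384 in^2


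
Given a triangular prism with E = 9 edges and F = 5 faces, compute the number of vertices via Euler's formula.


Polyhedron: triangular prism
Euler's formula for convex polyhedra: V - E + F = 2
Given: E = 9 edges and F = 5 faces
Solve for V:
V = 2 + E - F = 2 + 9 - 5 = 6
6 vertices


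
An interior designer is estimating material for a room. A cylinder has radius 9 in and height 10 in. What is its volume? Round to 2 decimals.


Shape: cylinder
Radius r = 9 in, Height h = 10 in
Formula: V = pi * r^2 * h
r^2 = 81
V = pi * 81 * 10
V = 810 * pi
V = 2544.69
2544.69 in^3


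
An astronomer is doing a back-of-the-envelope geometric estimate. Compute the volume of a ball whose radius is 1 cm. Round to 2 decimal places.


Shape: sphere
Radius r = 1 cm
Formula: V = (4/3) * pi * r^3
r^3 = 1
(4/3) * 1 = 1.333333
V = 1.333333 * pi
V = 4.19
4.19 cm^3


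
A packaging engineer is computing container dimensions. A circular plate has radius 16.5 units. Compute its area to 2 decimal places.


Shape: circle
Radius r = 16.5 units
Formula: A = pi * r^2
r^2 = 16.5^2 = 272.25
A = pi * 272.25
A = 855.3
855.3 units^2


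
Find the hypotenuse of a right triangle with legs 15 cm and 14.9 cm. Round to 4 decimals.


Shape: right triangle
Legs a = 15 cm, b = 14.9 cm
Formula: c = sqrt(a^2 + b^2)
a^2 = 225, b^2 = 222.01
a^2 + b^2 = 447.01
c = sqrt(447.01)
c = 21.1426
21.1426 cm


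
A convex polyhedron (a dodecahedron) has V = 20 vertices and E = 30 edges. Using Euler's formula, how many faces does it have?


Polyhedron: dodecahedron
Euler's formula for convex polyhedra: V - E + F = 2
Given: V = 20 vertices and E = 30 edges
Solve for F:
F = 2 + E - V = 2 + 30 - 20 = 12
12 faces


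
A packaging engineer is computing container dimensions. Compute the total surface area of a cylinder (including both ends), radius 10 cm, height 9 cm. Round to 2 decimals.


Shape: closed cylinder
Radius r = 10 cm, Height h = 9 cm
Formula: SA = 2*pi*r^2 + 2*pi*r*h = 2*pi*r*(r + h)
r + h = 19
2 * r * (r + h) = 2 * 10 * 19 = 380
SA = 380 * pi
SA = 1193.81
1193.81 cm^2


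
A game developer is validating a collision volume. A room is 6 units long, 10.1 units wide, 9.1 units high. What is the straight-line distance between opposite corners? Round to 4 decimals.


Shape: rectangular box (space diagonal)
l = 6 units, w = 10.1 units, h = 9.1 units
Visualize: the diagonal of the base, then a right triangle with that diagonal and the height.
Formula: d = sqrt(l^2 + w^2 + h^2)
l^2 + w^2 + h^2 = 36 + 102.01 + 82.81 = 220.82
d = sqrt(220.82)
d = 14.86
14.86 units


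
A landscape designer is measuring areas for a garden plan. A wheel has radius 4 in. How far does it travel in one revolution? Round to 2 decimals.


Shape: circle
Radius r = 4 in
Formula: C = 2 * pi * r
C = 2 * pi * 4
C = 8 * pi
C = 25.13
25.13 in


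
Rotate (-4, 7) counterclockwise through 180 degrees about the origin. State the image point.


Transformation: rotation about the origin
Original point: (-4, 7)
Rule for 180 deg: (x, y) -> (-x, -y)
Apply: (-4, 7) -> (4, -7)
(4, -7)


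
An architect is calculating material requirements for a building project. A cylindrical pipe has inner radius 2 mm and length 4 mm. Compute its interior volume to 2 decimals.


Shape: cylinder
Radius r = 2 mm, Height h = 4 mm
Formula: V = pi * r^2 * h
r^2 = 4
V = pi * 4 * 4
V = 16 * pi
V = 50.27
50.27 mm^3


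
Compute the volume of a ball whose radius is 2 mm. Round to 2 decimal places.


Shape: sphere
Radius r = 2 mm
Formula: V = (4/3) * pi * r^3
r^3 = 8
(4/3) * 8 = 10.666667
V = 10.666667 * pi
V = 33.51
33.51 mm^3


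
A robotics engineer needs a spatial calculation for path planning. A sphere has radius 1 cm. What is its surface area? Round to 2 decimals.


Shape: sphere
Radius r = 1 cm
Formula: SA = 4 * pi * r^2
r^2 = 1
SA = 4 * pi * 1
SA = 4 * pi
SA = 12.57
12.57 cm^2


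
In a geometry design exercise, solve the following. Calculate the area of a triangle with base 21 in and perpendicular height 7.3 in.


Shape: triangle
Base b = 21 in, Height h = 7.3 in
Formula: A = (1/2) * b * h
A = 0.5 * 21 * 7.3
A = 0.5 * 153.3
A = 76.65
76.65 in^2


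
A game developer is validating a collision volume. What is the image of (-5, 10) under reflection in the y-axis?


Transformation: reflection
Original point: (-5, 10)
Rule for reflection over the y-axis: (x, y) -> (-x, y)
Apply: (-5, 10) -> (5, 10)
(5, 10)


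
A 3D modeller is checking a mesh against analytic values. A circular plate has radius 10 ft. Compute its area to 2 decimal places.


Shape: circle
Radius r = 10 ft
Formula: A = pi * r^2
r^2 = 10^2 = 100
A = pi * 100
A = 314.16
314.16 ft^2


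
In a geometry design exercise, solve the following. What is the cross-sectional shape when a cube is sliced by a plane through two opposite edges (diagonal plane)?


Solid: cube
Cutting plane: through two opposite edges (diagonal plane)
Visualize the intersection of the plane with the solid's surface.
The boundary of the cut region is a rectangle.
rectangle


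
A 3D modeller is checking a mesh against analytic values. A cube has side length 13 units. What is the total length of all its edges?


Shape: cube
Side s = 13 units
A cube has 12 edges, all equal.
Formula: total edge length = 12 * s
Total = 12 * 13
Total = 156
156 units


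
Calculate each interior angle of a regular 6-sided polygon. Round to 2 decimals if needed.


Shape: regular hexagon (6 sides)
Formula: interior angle = (n - 2) * 180 / n
(n - 2) = 4
(n - 2) * 180 = 720
angle = 720 / 6
angle = 120
120 degrees


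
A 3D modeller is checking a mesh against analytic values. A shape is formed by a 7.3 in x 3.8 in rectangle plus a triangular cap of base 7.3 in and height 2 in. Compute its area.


Composite shape: rectangle + triangle
Rectangle area = 7.3 * 3.8 = 27.74
Triangle area = 0.5 * 7.3 * 2 = 7.3
Total = 27.74 + 7.3
Total = 35.04
35.04 in^2


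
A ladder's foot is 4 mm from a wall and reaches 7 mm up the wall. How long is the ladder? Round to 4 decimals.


Shape: right triangle
Legs a = 4 mm, b = 7 mm
Formula: c = sqrt(a^2 + b^2)
a^2 = 16, b^2 = 49
a^2 + b^2 = 65
c = sqrt(65)
c = 8.0623
8.0623 mm


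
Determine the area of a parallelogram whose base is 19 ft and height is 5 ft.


Shape: parallelogram
Base b = 19 ft, Height h = 5 ft
Formula: A = b * h
A = 19 * 5
A = 95
95 ft^2


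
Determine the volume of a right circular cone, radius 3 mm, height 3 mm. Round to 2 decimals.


Shape: cone
Radius r = 3 mm, Height h = 3 mm
Formula: V = (1/3) * pi * r^2 * h
r^2 = 9
pi * r^2 * h = pi * 9 * 3 = 27 * pi
V = 27 * pi / 3
V = 28.27
28.27 mm^3


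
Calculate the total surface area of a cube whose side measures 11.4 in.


Shape: cube
Side s = 11.4 in
A cube has 6 square faces.
Formula: SA = 6 * s^2
s^2 = 129.96
SA = 6 * 129.96
SA = 779.76
779.76 in^2


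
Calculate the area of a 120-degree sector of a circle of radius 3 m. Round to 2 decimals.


Shape: circular sector
Radius r = 3 m, Angle = 120 degrees
Formula: A = (angle/360) * pi * r^2
r^2 = 9
Fraction of circle = 120/360
A = (120/360) * pi * 9
A = 3 * pi
A = 9.42
9.42 m^2


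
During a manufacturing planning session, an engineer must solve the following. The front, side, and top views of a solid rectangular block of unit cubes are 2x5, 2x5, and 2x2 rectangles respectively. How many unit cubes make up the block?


Orthographic views of a solid rectangular block:
Front view 2 x 5 -> length = 2, height = 5
Side view 2 x 5 -> width = 2, height = 5 (consistent)
Top view 2 x 2 -> confirms length = 2, width = 2
The block is 2 x 2 x 5.
Total unit cubes = 2 * 2 * 5 = 20
20 unit cubes


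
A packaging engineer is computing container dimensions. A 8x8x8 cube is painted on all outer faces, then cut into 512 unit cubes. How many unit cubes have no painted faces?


Large cube: 8 x 8 x 8, cut into unit cubes.
n = 8, so n - 2 = 6
Unpainted cubes form the interior (n - 2)^3 block.
(n - 2)^3 = 6^3 = 216
216 unit cubes


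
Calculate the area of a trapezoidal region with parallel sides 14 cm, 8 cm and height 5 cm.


Shape: trapezoid
Parallel sides a = 14 cm, b = 8 cm; Height h = 5 cm
Formula: A = (a + b) * h / 2
a + b = 14 + 8 = 22
A = 22 * 5 / 2
A = 110 / 2
A = 55
55 cm^2


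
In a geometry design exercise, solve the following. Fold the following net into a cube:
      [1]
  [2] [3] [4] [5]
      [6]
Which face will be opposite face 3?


Net: cross layout. Take square 3 as the base (bottom).
Fold the four squares in the horizontal row up around 3: 2 -> left, 4 -> right, 5 wraps to the top.
Fold 1 and 6 up from 3: 1 -> back, 6 -> front.
Opposite pairs are therefore: (1, 6), (2, 4), (3, 5).
Face 3 is opposite face 5.
face 5


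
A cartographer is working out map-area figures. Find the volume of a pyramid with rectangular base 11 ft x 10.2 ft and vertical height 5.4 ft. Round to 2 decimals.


Shape: rectangular pyramid
Base: 11 ft x 10.2 ft, Height h = 5.4 ft
Formula: V = (1/3) * base_area * h
base_area = 11 * 10.2 = 112.2
base_area * h = 112.2 * 5.4 = 605.88
V = 605.88 / 3
V = 201.96
201.96 ft^3


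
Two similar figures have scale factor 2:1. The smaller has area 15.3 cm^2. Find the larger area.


Linear scale factor k = 2
Original area = 15.3 cm^2
Rule: under a linear scaling by k, areas scale by k^2.
k^2 = 2^2 = 4
New area = 15.3 * 4
New area = 61.2
61.2 cm^2


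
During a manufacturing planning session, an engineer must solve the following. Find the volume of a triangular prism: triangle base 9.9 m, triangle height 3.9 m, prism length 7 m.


Shape: triangular prism
Triangle base = 9.9 m, triangle height = 3.9 m, prism length L = 7 m
Formula: V = (1/2 * b * h_tri) * L
Cross-section area = 0.5 * 9.9 * 3.9 = 19.305
V = 19.305 * 7
V = 135.135
135.135 m^3


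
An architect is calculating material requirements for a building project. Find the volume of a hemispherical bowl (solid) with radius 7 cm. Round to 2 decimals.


Shape: hemisphere (half of a sphere)
Radius r = 7 cm
Formula: V = (1/2) * (4/3) * pi * r^3 = (2/3) * pi * r^3
r^3 = 343
(2/3) * 343 = 228.666667
V = 228.666667 * pi
V = 718.38
718.38 cm^3


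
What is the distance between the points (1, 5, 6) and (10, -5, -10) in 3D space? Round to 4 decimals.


3D distance between two points
P1 = (1, 5, 6), P2 = (10, -5, -10)
Formula: d = sqrt((x2-x1)^2 + (y2-y1)^2 + (z2-z1)^2)
dx = 10 - 1 = 9
dy = -5 - 5 = -10
dz = -10 - 6 = -16
dx^2 + dy^2 + dz^2 = 81 + 100 + 256 = 437
d = sqrt(437)
d = 20.9045
20.9045 units


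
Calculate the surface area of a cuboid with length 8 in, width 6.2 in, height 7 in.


Shape: rectangular prism
l = 8 in, w = 6.2 in, h = 7 in
Formula: SA = 2(lw + lh + wh)
lw = 49.6, lh = 56, wh = 43.4
lw + lh + wh = 149
SA = 2 * 149
SA = 298
298 in^2


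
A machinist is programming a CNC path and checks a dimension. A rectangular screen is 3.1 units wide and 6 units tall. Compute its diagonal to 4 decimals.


Shape: rectangle (diagonal via Pythagoras)
Sides: 3.1 units and 6 units
Formula: d = sqrt(l^2 + w^2)
l^2 = 9.61, w^2 = 36
l^2 + w^2 = 45.61
d = sqrt(45.61)
d = 6.7535
6.7535 units


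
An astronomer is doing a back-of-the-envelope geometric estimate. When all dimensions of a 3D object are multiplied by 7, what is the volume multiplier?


Linear scale factor k = 7
Rule: under a linear scaling by k, volumes scale by k^3.
k^3 = 7 * 7 * 7
k^3 = 49 * 7
k^3 = 343
Volume scales by a factor of 343.
343 (dimensionless)


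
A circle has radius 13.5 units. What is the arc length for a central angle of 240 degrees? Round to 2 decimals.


Shape: circular arc
Radius r = 13.5 units, Angle = 240 degrees
Formula: L = (angle/360) * 2 * pi * r
2 * pi * r = 27 * pi
L = (240/360) * 27 * pi
L = 18 * pi
L = 56.55
56.55 units


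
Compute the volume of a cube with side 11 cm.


Shape: cube
Side s = 11 cm
Formula: V = s^3
V = 11 * 11 * 11
V = 121 * 11
V = 1331
1331 cm^3


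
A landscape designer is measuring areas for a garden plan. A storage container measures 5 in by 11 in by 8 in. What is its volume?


Shape: rectangular prism
l = 5 in, w = 11 in, h = 8 in
Formula: V = l * w * h
V = 5 * 11 * 8
V = 55 * 8
V = 440
440 in^3


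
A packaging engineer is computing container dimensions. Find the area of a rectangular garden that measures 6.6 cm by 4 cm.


Shape: rectangle
Length l = 6.6 cm, Width w = 4 cm
Formula: A = l * w
A = 6.6 * 4
A = 26.4
26.4 cm^2


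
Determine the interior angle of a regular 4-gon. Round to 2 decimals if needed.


Shape: regular square (4 sides)
Formula: interior angle = (n - 2) * 180 / n
(n - 2) = 2
(n - 2) * 180 = 360
angle = 360 / 4
angle = 90
90 degrees


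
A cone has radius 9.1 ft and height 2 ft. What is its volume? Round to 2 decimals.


Shape: cone
Radius r = 9.1 ft, Height h = 2 ft
Formula: V = (1/3) * pi * r^2 * h
r^2 = 82.81
pi * r^2 * h = pi * 82.81 * 2 = 165.62 * pi
V = 165.62 * pi / 3
V = 173.44
173.44 ft^3


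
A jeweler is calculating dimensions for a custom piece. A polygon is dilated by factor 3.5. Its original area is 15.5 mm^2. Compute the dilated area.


Linear scale factor k = 3.5
Original area = 15.5 mm^2
Rule: under a linear scaling by k, areas scale by k^2.
k^2 = 3.5^2 = 12.25
New area = 15.5 * 12.25
New area = 189.875
189.875 mm^2


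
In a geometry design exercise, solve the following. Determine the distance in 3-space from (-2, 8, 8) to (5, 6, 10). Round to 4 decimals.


3D distance between two points
P1 = (-2, 8, 8), P2 = (5, 6, 10)
Formula: d = sqrt((x2-x1)^2 + (y2-y1)^2 + (z2-z1)^2)
dx = 5 - -2 = 7
dy = 6 - 8 = -2
dz = 10 - 8 = 2
dx^2 + dy^2 + dz^2 = 49 + 4 + 4 = 57
d = sqrt(57)
d = 7.5498
7.5498 units


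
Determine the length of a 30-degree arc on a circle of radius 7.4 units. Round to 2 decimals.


Shape: circular arc
Radius r = 7.4 units, Angle = 30 degrees
Formula: L = (angle/360) * 2 * pi * r
2 * pi * r = 14.8 * pi
L = (30/360) * 14.8 * pi
L = 1.233333 * pi
L = 3.87
3.87 units


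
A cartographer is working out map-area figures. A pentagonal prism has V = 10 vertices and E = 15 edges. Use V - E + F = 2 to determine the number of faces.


Polyhedron: pentagonal prism
Euler's formula for convex polyhedra: V - E + F = 2
Given: V = 10 vertices and E = 15 edges
Solve for F:
F = 2 + E - V = 2 + 15 - 10 = 7
7 faces


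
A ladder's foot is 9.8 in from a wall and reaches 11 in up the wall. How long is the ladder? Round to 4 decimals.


Shape: right triangle
Legs a = 9.8 in, b = 11 in
Formula: c = sqrt(a^2 + b^2)
a^2 = 96.04, b^2 = 121
a^2 + b^2 = 217.04
c = sqrt(217.04)
c = 14.7323
14.7323 in


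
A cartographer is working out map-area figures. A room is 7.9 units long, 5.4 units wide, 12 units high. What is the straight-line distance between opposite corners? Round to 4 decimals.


Shape: rectangular box (space diagonal)
l = 7.9 units, w = 5.4 units, h = 12 units
Visualize: the diagonal of the base, then a right triangle with that diagonal and the height.
Formula: d = sqrt(l^2 + w^2 + h^2)
l^2 + w^2 + h^2 = 62.41 + 29.16 + 144 = 235.57
d = sqrt(235.57)
d = 15.3483
15.3483 units


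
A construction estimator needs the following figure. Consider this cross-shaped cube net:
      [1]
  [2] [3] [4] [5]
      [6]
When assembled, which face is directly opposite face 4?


Net: cross layout. Take square 3 as the base (bottom).
Fold the four squares in the horizontal row up around 3: 2 -> left, 4 -> right, 5 wraps to the top.
Fold 1 and 6 up from 3: 1 -> back, 6 -> front.
Opposite pairs are therefore: (1, 6), (2, 4), (3, 5).
Face 4 is opposite face 2.
face 2


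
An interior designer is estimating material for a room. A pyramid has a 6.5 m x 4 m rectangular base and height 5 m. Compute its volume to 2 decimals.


Shape: rectangular pyramid
Base: 6.5 m x 4 m, Height h = 5 m
Formula: V = (1/3) * base_area * h
base_area = 6.5 * 4 = 26
base_area * h = 26 * 5 = 130
V = 130 / 3
V = 43.33
43.33 m^3


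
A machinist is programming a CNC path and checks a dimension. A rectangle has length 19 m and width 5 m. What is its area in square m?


Shape: rectangle
Length l = 19 m, Width w = 5 m
Formula: A = l * w
A = 19 * 5
A = 95
95 m^2


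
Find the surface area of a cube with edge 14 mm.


Shape: cube
Side s = 14 mm
A cube has 6 square faces.
Formula: SA = 6 * s^2
s^2 = 196
SA = 6 * 196
SA = 1176
1176 mm^2


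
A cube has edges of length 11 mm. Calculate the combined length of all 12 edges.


Shape: cube
Side s = 11 mm
A cube has 12 edges, all equal.
Formula: total edge length = 12 * s
Total = 12 * 11
Total = 132
132 mm


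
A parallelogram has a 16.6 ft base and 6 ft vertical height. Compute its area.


Shape: parallelogram
Base b = 16.6 ft, Height h = 6 ft
Formula: A = b * h
A = 16.6 * 6
A = 99.6
99.6 ft^2


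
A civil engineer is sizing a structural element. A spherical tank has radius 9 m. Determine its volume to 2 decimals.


Shape: sphere
Radius r = 9 m
Formula: V = (4/3) * pi * r^3
r^3 = 729
(4/3) * 729 = 972
V = 972 * pi
V = 3053.63
3053.63 m^3


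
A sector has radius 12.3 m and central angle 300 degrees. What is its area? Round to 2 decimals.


Shape: circular sector
Radius r = 12.3 m, Angle = 300 degrees
Formula: A = (angle/360) * pi * r^2
r^2 = 151.29
Fraction of circle = 300/360
A = (300/360) * pi * 151.29
A = 126.075 * pi
A = 396.08
396.08 m^2


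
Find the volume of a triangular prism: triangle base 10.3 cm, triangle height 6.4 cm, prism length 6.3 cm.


Shape: triangular prism
Triangle base = 10.3 cm, triangle height = 6.4 cm, prism length L = 6.3 cm
Formula: V = (1/2 * b * h_tri) * L
Cross-section area = 0.5 * 10.3 * 6.4 = 32.96
V = 32.96 * 6.3
V = 207.648
207.648 cm^3


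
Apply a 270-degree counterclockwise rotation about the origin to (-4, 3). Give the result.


Transformation: rotation about the origin
Original point: (-4, 3)
Rule for 270 deg counterclockwise: (x, y) -> (y, -x)
Apply: (-4, 3) -> (3, 4)
(3, 4)


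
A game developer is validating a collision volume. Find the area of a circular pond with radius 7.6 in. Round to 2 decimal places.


Shape: circle
Radius r = 7.6 in
Formula: A = pi * r^2
r^2 = 7.6^2 = 57.76
A = pi * 57.76
A = 181.46
181.46 in^2


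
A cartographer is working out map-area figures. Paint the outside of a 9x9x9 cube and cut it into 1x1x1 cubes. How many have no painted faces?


Large cube: 9 x 9 x 9, cut into unit cubes.
n = 9, so n - 2 = 7
Unpainted cubes form the interior (n - 2)^3 block.
(n - 2)^3 = 7^3 = 343
343 unit cubes


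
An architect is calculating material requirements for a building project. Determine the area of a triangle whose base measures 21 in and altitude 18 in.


Shape: triangle
Base b = 21 in, Height h = 18 in
Formula: A = (1/2) * b * h
A = 0.5 * 21 * 18
A = 0.5 * 378
A = 189
189 in^2


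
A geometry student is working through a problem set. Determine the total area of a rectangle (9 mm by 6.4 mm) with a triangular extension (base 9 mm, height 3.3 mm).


Composite shape: rectangle + triangle
Rectangle area = 9 * 6.4 = 57.6
Triangle area = 0.5 * 9 * 3.3 = 14.85
Total = 57.6 + 14.85
Total = 72.45
72.45 mm^2


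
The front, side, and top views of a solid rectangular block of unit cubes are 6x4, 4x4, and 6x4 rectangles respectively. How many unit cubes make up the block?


Orthographic views of a solid rectangular block:
Front view 6 x 4 -> length = 6, height = 4
Side view 4 x 4 -> width = 4, height = 4 (consistent)
Top view 6 x 4 -> confirms length = 6, width = 4
The block is 6 x 4 x 4.
Total unit cubes = 6 * 4 * 4 = 96
96 unit cubes


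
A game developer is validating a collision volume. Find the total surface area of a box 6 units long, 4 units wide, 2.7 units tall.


Shape: rectangular prism
l = 6 units, w = 4 units, h = 2.7 units
Formula: SA = 2(lw + lh + wh)
lw = 24, lh = 16.2, wh = 10.8
lw + lh + wh = 51
SA = 2 * 51
SA = 102
102 units^2


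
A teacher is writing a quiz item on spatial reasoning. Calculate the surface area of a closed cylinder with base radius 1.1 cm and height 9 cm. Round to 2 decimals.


Shape: closed cylinder
Radius r = 1.1 cm, Height h = 9 cm
Formula: SA = 2*pi*r^2 + 2*pi*r*h = 2*pi*r*(r + h)
r + h = 10.1
2 * r * (r + h) = 2 * 1.1 * 10.1 = 22.22
SA = 22.22 * pi
SA = 69.81
69.81 cm^2


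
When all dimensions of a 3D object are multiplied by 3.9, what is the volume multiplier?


Linear scale factor k = 3.9
Rule: under a linear scaling by k, volumes scale by k^3.
k^3 = 3.9 * 3.9 * 3.9
k^3 = 15.21 * 3.9
k^3 = 59.319
Volume scales by a factor of 59.319.
59.319 (dimensionless)


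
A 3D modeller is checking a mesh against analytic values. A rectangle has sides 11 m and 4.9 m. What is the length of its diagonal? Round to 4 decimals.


Shape: rectangle (diagonal via Pythagoras)
Sides: 11 m and 4.9 m
Formula: d = sqrt(l^2 + w^2)
l^2 = 121, w^2 = 24.01
l^2 + w^2 = 145.01
d = sqrt(145.01)
d = 12.042
12.042 m


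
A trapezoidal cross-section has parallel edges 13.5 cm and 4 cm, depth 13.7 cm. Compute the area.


Shape: trapezoid
Parallel sides a = 13.5 cm, b = 4 cm; Height h = 13.7 cm
Formula: A = (a + b) * h / 2
a + b = 13.5 + 4 = 17.5
A = 17.5 * 13.7 / 2
A = 239.75 / 2
A = 119.875
119.875 cm^2


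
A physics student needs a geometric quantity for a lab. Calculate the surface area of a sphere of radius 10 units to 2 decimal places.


Shape: sphere
Radius r = 10 units
Formula: SA = 4 * pi * r^2
r^2 = 100
SA = 4 * pi * 100
SA = 400 * pi
SA = 1256.64
1256.64 units^2


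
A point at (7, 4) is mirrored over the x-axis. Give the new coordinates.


Transformation: reflection
Original point: (7, 4)
Rule for reflection over the x-axis: (x, y) -> (x, -y)
Apply: (7, 4) -> (7, -4)
(7, -4)


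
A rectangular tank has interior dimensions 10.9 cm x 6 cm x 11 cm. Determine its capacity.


Shape: rectangular prism
l = 10.9 cm, w = 6 cm, h = 11 cm
Formula: V = l * w * h
V = 10.9 * 6 * 11
V = 65.4 * 11
V = 719.4
719.4 cm^3


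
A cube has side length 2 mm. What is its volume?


Shape: cube
Side s = 2 mm
Formula: V = s^3
V = 2 * 2 * 2
V = 4 * 2
V = 8
8 mm^3


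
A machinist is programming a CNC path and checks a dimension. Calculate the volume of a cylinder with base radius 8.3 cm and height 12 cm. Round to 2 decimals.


Shape: cylinder
Radius r = 8.3 cm, Height h = 12 cm
Formula: V = pi * r^2 * h
r^2 = 68.89
V = pi * 68.89 * 12
V = 826.68 * pi
V = 2597.09
2597.09 cm^3


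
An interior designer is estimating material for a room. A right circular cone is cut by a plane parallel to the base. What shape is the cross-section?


Solid: right circular cone
Cutting plane: parallel to the base
Visualize the intersection of the plane with the solid's surface.
The boundary of the cut region is a circle.
circle


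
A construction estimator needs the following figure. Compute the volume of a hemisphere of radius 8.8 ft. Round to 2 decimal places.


Shape: hemisphere (half of a sphere)
Radius r = 8.8 ft
Formula: V = (1/2) * (4/3) * pi * r^3 = (2/3) * pi * r^3
r^3 = 681.472
(2/3) * 681.472 = 454.314667
V = 454.314667 * pi
V = 1427.27
1427.27 ft^3


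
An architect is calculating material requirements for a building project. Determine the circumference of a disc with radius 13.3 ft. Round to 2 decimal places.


Shape: circle
Radius r = 13.3 ft
Formula: C = 2 * pi * r
C = 2 * pi * 13.3
C = 26.6 * pi
C = 83.57
83.57 ft


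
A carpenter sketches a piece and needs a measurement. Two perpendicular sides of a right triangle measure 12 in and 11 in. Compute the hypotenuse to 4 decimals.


Shape: right triangle
Legs a = 12 in, b = 11 in
Formula: c = sqrt(a^2 + b^2)
a^2 = 144, b^2 = 121
a^2 + b^2 = 265
c = sqrt(265)
c = 16.2788
16.2788 in


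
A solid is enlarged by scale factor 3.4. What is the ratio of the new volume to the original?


Linear scale factor k = 3.4
Rule: under a linear scaling by k, volumes scale by k^3.
k^3 = 3.4 * 3.4 * 3.4
k^3 = 11.56 * 3.4
k^3 = 39.304
Volume scales by a factor of 39.304.
39.304 (dimensionless)


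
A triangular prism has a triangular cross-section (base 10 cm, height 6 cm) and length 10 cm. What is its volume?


Shape: triangular prism
Triangle base = 10 cm, triangle height = 6 cm, prism length L = 10 cm
Formula: V = (1/2 * b * h_tri) * L
Cross-section area = 0.5 * 10 * 6 = 30
V = 30 * 10
V = 300
300 cm^3


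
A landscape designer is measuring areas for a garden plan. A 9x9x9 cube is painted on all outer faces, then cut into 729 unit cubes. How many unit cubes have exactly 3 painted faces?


Large cube: 9 x 9 x 9, cut into unit cubes.
Cubes with 3 painted faces are at the corners. A cube always has 8 corners.
Count = 8
8 unit cubes


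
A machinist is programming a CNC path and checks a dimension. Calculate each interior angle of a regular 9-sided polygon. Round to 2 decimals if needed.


Shape: regular nonagon (9 sides)
Formula: interior angle = (n - 2) * 180 / n
(n - 2) = 7
(n - 2) * 180 = 1260
angle = 1260 / 9
angle = 140
140 degrees


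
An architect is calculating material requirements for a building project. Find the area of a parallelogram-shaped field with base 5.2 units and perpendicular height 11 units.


Shape: parallelogram
Base b = 5.2 units, Height h = 11 units
Formula: A = b * h
A = 5.2 * 11
A = 57.2
57.2 units^2


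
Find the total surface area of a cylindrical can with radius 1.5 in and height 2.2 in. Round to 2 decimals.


Shape: closed cylinder
Radius r = 1.5 in, Height h = 2.2 in
Formula: SA = 2*pi*r^2 + 2*pi*r*h = 2*pi*r*(r + h)
r + h = 3.7
2 * r * (r + h) = 2 * 1.5 * 3.7 = 11.1
SA = 11.1 * pi
SA = 34.87
34.87 in^2


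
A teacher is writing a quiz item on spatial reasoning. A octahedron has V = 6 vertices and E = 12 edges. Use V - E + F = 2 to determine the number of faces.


Polyhedron: octahedron
Euler's formula for convex polyhedra: V - E + F = 2
Given: V = 6 vertices and E = 12 edges
Solve for F:
F = 2 + E - V = 2 + 12 - 6 = 8
8 faces


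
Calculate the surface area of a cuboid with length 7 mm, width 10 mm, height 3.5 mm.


Shape: rectangular prism
l = 7 mm, w = 10 mm, h = 3.5 mm
Formula: SA = 2(lw + lh + wh)
lw = 70, lh = 24.5, wh = 35
lw + lh + wh = 129.5
SA = 2 * 129.5
SA = 259
259 mm^2


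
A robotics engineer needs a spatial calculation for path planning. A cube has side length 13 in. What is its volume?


Shape: cube
Side s = 13 in
Formula: V = s^3
V = 13 * 13 * 13
V = 169 * 13
V = 2197
2197 in^3


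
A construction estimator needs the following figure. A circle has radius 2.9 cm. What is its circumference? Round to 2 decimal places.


Shape: circle
Radius r = 2.9 cm
Formula: C = 2 * pi * r
C = 2 * pi * 2.9
C = 5.8 * pi
C = 18.22
18.22 cm


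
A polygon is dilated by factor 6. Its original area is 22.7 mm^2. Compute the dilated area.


Linear scale factor k = 6
Original area = 22.7 mm^2
Rule: under a linear scaling by k, areas scale by k^2.
k^2 = 6^2 = 36
New area = 22.7 * 36
New area = 817.2
817.2 mm^2


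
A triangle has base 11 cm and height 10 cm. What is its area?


Shape: triangle
Base b = 11 cm, Height h = 10 cm
Formula: A = (1/2) * b * h
A = 0.5 * 11 * 10
A = 0.5 * 110
A = 55
55 cm^2


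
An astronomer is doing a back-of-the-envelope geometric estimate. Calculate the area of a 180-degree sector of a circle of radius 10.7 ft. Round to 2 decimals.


Shape: circular sector
Radius r = 10.7 ft, Angle = 180 degrees
Formula: A = (angle/360) * pi * r^2
r^2 = 114.49
Fraction of circle = 180/360
A = (180/360) * pi * 114.49
A = 57.245 * pi
A = 179.84
179.84 ft^2


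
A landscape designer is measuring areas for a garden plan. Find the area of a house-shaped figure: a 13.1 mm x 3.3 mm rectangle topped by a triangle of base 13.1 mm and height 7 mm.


Composite shape: rectangle + triangle
Rectangle area = 13.1 * 3.3 = 43.23
Triangle area = 0.5 * 13.1 * 7 = 45.85
Total = 43.23 + 45.85
Total = 89.08
89.08 mm^2


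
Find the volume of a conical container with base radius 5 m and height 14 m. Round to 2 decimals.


Shape: cone
Radius r = 5 m, Height h = 14 m
Formula: V = (1/3) * pi * r^2 * h
r^2 = 25
pi * r^2 * h = pi * 25 * 14 = 350 * pi
V = 350 * pi / 3
V = 366.52
366.52 m^3


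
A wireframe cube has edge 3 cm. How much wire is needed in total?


Shape: cube
Side s = 3 cm
A cube has 12 edges, all equal.
Formula: total edge length = 12 * s
Total = 12 * 3
Total = 36
36 cm


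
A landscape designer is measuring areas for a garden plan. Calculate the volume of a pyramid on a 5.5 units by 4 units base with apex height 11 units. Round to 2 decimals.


Shape: rectangular pyramid
Base: 5.5 units x 4 units, Height h = 11 units
Formula: V = (1/3) * base_area * h
base_area = 5.5 * 4 = 22
base_area * h = 22 * 11 = 242
V = 242 / 3
V = 80.67
80.67 units^3


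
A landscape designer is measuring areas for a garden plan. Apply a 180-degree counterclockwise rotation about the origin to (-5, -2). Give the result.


Transformation: rotation about the origin
Original point: (-5, -2)
Rule for 180 deg: (x, y) -> (-x, -y)
Apply: (-5, -2) -> (5, 2)
(5, 2)


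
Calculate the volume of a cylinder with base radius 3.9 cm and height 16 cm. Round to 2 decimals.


Shape: cylinder
Radius r = 3.9 cm, Height h = 16 cm
Formula: V = pi * r^2 * h
r^2 = 15.21
V = pi * 15.21 * 16
V = 243.36 * pi
V = 764.54
764.54 cm^3


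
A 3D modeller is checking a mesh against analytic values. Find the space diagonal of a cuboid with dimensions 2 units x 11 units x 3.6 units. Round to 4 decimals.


Shape: rectangular box (space diagonal)
l = 2 units, w = 11 units, h = 3.6 units
Visualize: the diagonal of the base, then a right triangle with that diagonal and the height.
Formula: d = sqrt(l^2 + w^2 + h^2)
l^2 + w^2 + h^2 = 4 + 121 + 12.96 = 137.96
d = sqrt(137.96)
d = 11.7456
11.7456 units


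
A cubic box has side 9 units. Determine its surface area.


Shape: cube
Side s = 9 units
A cube has 6 square faces.
Formula: SA = 6 * s^2
s^2 = 81
SA = 6 * 81
SA = 486
486 units^2


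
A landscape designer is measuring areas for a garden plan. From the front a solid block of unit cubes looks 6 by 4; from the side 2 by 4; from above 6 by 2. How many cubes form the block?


Orthographic views of a solid rectangular block:
Front view 6 x 4 -> length = 6, height = 4
Side view 2 x 4 -> width = 2, height = 4 (consistent)
Top view 6 x 2 -> confirms length = 6, width = 2
The block is 6 x 2 x 4.
Total unit cubes = 6 * 2 * 4 = 48
48 unit cubes


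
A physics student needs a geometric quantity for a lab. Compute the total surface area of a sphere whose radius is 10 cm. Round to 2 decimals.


Shape: sphere
Radius r = 10 cm
Formula: SA = 4 * pi * r^2
r^2 = 100
SA = 4 * pi * 100
SA = 400 * pi
SA = 1256.64
1256.64 cm^2


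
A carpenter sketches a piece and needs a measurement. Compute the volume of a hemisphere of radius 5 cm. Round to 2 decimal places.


Shape: hemisphere (half of a sphere)
Radius r = 5 cm
Formula: V = (1/2) * (4/3) * pi * r^3 = (2/3) * pi * r^3
r^3 = 125
(2/3) * 125 = 83.333333
V = 83.333333 * pi
V = 261.8
261.8 cm^3


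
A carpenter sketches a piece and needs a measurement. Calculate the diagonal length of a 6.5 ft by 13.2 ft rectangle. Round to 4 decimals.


Shape: rectangle (diagonal via Pythagoras)
Sides: 6.5 ft and 13.2 ft
Formula: d = sqrt(l^2 + w^2)
l^2 = 42.25, w^2 = 174.24
l^2 + w^2 = 216.49
d = sqrt(216.49)
d = 14.7136
14.7136 ft


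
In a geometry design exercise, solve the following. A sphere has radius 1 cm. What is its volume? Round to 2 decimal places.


Shape: sphere
Radius r = 1 cm
Formula: V = (4/3) * pi * r^3
r^3 = 1
(4/3) * 1 = 1.333333
V = 1.333333 * pi
V = 4.19
4.19 cm^3


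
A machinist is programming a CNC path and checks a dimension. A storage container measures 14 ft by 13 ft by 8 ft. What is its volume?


Shape: rectangular prism
l = 14 ft, w = 13 ft, h = 8 ft
Formula: V = l * w * h
V = 14 * 13 * 8
V = 182 * 8
V = 1456
1456 ft^3


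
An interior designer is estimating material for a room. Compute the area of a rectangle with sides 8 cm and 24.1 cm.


Shape: rectangle
Length l = 8 cm, Width w = 24.1 cm
Formula: A = l * w
A = 8 * 24.1
A = 192.8
192.8 cm^2


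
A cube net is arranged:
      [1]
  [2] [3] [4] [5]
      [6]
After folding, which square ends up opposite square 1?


Net: cross layout. Take square 3 as the base (bottom).
Fold the four squares in the horizontal row up around 3: 2 -> left, 4 -> right, 5 wraps to the top.
Fold 1 and 6 up from 3: 1 -> back, 6 -> front.
Opposite pairs are therefore: (1, 6), (2, 4), (3, 5).
Face 1 is opposite face 6.
face 6


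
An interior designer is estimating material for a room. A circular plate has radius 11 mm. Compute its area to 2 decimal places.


Shape: circle
Radius r = 11 mm
Formula: A = pi * r^2
r^2 = 11^2 = 121
A = pi * 121
A = 380.13
380.13 mm^2


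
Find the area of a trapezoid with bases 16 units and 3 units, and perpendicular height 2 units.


Shape: trapezoid
Parallel sides a = 16 units, b = 3 units; Height h = 2 units
Formula: A = (a + b) * h / 2
a + b = 16 + 3 = 19
A = 19 * 2 / 2
A = 38 / 2
A = 19
19 units^2


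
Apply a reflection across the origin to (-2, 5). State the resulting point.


Transformation: reflection
Original point: (-2, 5)
Rule for reflection through the origin: (x, y) -> (-x, -y)
Apply: (-2, 5) -> (2, -5)
(2, -5)


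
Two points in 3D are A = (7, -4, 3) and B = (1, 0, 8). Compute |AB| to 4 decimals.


3D distance between two points
P1 = (7, -4, 3), P2 = (1, 0, 8)
Formula: d = sqrt((x2-x1)^2 + (y2-y1)^2 + (z2-z1)^2)
dx = 1 - 7 = -6
dy = 0 - -4 = 4
dz = 8 - 3 = 5
dx^2 + dy^2 + dz^2 = 36 + 16 + 25 = 77
d = sqrt(77)
d = 8.775
8.775 units


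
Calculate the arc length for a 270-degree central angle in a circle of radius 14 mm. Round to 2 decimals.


Shape: circular arc
Radius r = 14 mm, Angle = 270 degrees
Formula: L = (angle/360) * 2 * pi * r
2 * pi * r = 28 * pi
L = (270/360) * 28 * pi
L = 21 * pi
L = 65.97
65.97 mm


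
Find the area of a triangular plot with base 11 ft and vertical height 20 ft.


Shape: triangle
Base b = 11 ft, Height h = 20 ft
Formula: A = (1/2) * b * h
A = 0.5 * 11 * 20
A = 0.5 * 220
A = 110
110 ft^2


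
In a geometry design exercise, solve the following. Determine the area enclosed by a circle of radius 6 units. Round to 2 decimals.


Shape: circle
Radius r = 6 units
Formula: A = pi * r^2
r^2 = 6^2 = 36
A = pi * 36
A = 113.1
113.1 units^2


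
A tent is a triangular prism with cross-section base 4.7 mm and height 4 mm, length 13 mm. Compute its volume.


Shape: triangular prism
Triangle base = 4.7 mm, triangle height = 4 mm, prism length L = 13 mm
Formula: V = (1/2 * b * h_tri) * L
Cross-section area = 0.5 * 4.7 * 4 = 9.4
V = 9.4 * 13
V = 122.2
122.2 mm^3


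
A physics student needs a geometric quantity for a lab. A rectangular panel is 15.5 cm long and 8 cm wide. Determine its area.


Shape: rectangle
Length l = 15.5 cm, Width w = 8 cm
Formula: A = l * w
A = 15.5 * 8
A = 124
124 cm^2


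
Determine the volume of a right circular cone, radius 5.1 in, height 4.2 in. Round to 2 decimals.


Shape: cone
Radius r = 5.1 in, Height h = 4.2 in
Formula: V = (1/3) * pi * r^2 * h
r^2 = 26.01
pi * r^2 * h = pi * 26.01 * 4.2 = 109.242 * pi
V = 109.242 * pi / 3
V = 114.4
114.4 in^3


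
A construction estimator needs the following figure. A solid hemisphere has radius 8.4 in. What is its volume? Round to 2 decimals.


Shape: hemisphere (half of a sphere)
Radius r = 8.4 in
Formula: V = (1/2) * (4/3) * pi * r^3 = (2/3) * pi * r^3
r^3 = 592.704
(2/3) * 592.704 = 395.136
V = 395.136 * pi
V = 1241.36
1241.36 in^3


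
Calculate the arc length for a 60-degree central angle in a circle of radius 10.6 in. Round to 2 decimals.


Shape: circular arc
Radius r = 10.6 in, Angle = 60 degrees
Formula: L = (angle/360) * 2 * pi * r
2 * pi * r = 21.2 * pi
L = (60/360) * 21.2 * pi
L = 3.533333 * pi
L = 11.1
11.1 in


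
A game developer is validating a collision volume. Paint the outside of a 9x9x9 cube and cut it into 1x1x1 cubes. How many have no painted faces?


Large cube: 9 x 9 x 9, cut into unit cubes.
n = 9, so n - 2 = 7
Unpainted cubes form the interior (n - 2)^3 block.
(n - 2)^3 = 7^3 = 343
343 unit cubes


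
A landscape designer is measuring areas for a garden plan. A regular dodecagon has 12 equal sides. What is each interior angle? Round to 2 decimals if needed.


Shape: regular dodecagon (12 sides)
Formula: interior angle = (n - 2) * 180 / n
(n - 2) = 10
(n - 2) * 180 = 1800
angle = 1800 / 12
angle = 150
150 degrees


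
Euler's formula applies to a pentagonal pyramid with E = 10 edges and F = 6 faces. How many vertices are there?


Polyhedron: pentagonal pyramid
Euler's formula for convex polyhedra: V - E + F = 2
Given: E = 10 edges and F = 6 faces
Solve for V:
V = 2 + E - F = 2 + 10 - 6 = 6
6 vertices
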